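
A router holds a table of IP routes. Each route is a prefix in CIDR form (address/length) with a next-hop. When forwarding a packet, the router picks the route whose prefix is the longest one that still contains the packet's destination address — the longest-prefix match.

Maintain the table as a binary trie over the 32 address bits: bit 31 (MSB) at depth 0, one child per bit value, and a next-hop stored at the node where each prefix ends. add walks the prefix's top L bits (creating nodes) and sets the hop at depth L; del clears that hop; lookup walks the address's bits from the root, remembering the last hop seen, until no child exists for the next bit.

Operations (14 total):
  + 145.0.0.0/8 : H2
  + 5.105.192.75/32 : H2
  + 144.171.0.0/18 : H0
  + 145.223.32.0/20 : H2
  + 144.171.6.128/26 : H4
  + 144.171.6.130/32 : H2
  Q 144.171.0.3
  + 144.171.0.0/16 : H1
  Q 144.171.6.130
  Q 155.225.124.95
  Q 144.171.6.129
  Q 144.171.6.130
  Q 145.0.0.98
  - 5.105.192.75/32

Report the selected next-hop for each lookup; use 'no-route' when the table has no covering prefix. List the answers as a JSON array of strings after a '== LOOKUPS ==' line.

Apply in order:
  add 145.0.0.0/8 -> H2 at depth 8
  add 5.105.192.75/32 -> H2 at depth 32
  add 144.171.0.0/18 -> H0 at depth 18
  add 145.223.32.0/20 -> H2 at depth 20
  add 144.171.6.128/26 -> H4 at depth 26
  add 144.171.6.130/32 -> H2 at depth 32
  lookup 144.171.0.3: bits 100100001010101100000 walk d0:-→d1:-→d2:-→d3:-→d4:-→d5:-→d6:-→d7:-→d8:-→d9:-→d10:-→d11:-→d12:-→d13:-→d14:-→d15:-→d16:-→d17:-→d18:H0→d19:-→d20:-→d21:- -> H0
  add 144.171.0.0/16 -> H1 at depth 16
  lookup 144.171.6.130: bits 10010000101010110000011010000010 walk d0:-→d1:-→d2:-→d3:-→d4:-→d5:-→d6:-→d7:-→d8:-→d9:-→d10:-→d11:-→d12:-→d13:-→d14:-→d15:-→d16:H1→d17:-→d18:H0→d19:-→d20:-→d21:-→d22:-→d23:-→d24:-→d25:-→d26:H4→d27:-→d28:-→d29:-→d30:-→d31:-→d32:H2 -> H2
  lookup 155.225.124.95: bits 1001 walk d0:-→d1:-→d2:-→d3:-→d4:- -> no-route
  lookup 144.171.6.129: bits 100100001010101100000110100000 walk d0:-→d1:-→d2:-→d3:-→d4:-→d5:-→d6:-→d7:-→d8:-→d9:-→d10:-→d11:-→d12:-→d13:-→d14:-→d15:-→d16:H1→d17:-→d18:H0→d19:-→d20:-→d21:-→d22:-→d23:-→d24:-→d25:-→d26:H4→d27:-→d28:-→d29:-→d30:- -> H4
  lookup 144.171.6.130: bits 10010000101010110000011010000010 walk d0:-→d1:-→d2:-→d3:-→d4:-→d5:-→d6:-→d7:-→d8:-→d9:-→d10:-→d11:-→d12:-→d13:-→d14:-→d15:-→d16:H1→d17:-→d18:H0→d19:-→d20:-→d21:-→d22:-→d23:-→d24:-→d25:-→d26:H4→d27:-→d28:-→d29:-→d30:-→d31:-→d32:H2 -> H2
  lookup 145.0.0.98: bits 10010001 walk d0:-→d1:-→d2:-→d3:-→d4:-→d5:-→d6:-→d7:-→d8:H2 -> H2
  - 5.105.192.75/32 clear@32

== LOOKUPS ==
["H0","H2","no-route","H4","H2","H2"]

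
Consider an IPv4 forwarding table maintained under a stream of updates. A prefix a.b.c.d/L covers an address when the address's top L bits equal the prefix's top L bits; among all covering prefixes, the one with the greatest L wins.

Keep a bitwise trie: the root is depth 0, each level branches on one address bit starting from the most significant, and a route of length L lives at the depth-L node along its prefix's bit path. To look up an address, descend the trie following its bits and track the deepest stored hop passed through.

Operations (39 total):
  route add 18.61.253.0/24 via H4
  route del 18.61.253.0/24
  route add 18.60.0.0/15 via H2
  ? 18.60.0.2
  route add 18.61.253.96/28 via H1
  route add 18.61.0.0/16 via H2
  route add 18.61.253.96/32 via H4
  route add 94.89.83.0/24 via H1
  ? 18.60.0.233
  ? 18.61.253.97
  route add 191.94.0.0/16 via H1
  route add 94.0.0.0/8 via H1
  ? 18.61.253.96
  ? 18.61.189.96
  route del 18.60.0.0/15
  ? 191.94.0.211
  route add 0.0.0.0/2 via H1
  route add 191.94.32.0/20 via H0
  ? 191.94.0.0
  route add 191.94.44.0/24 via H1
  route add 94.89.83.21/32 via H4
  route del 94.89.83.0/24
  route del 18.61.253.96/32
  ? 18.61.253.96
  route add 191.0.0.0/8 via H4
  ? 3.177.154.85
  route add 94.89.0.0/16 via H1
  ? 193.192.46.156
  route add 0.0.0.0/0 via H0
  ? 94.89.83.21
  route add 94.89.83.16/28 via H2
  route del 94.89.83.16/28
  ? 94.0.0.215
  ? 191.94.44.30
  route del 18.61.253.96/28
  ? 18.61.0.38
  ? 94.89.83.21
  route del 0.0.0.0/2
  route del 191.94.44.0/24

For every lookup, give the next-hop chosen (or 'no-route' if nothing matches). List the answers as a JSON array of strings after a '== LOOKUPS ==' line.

Trace:
  add 18.61.253.0/24 -> H4 at depth 24
  - 18.61.253.0/24 clear@24
  add 18.60.0.0/15 -> H2 at depth 15
  Q 18.60.0.2: descend 000100100011110 ; hops seen [H2] ; pick H2
  add 18.61.253.96/28 -> H1 at depth 28
  add 18.61.0.0/16 -> H2 at depth 16
  add 18.61.253.96/32 -> H4 at depth 32
  add 94.89.83.0/24 -> H1 at depth 24
  Q 18.60.0.233: descend 000100100011110 ; hops seen [H2] ; pick H2
  Q 18.61.253.97: descend 0001001000111101111111010110000 ; hops seen [H2,H2,H1] ; pick H1
  add 191.94.0.0/16 -> H1 at depth 16
  add 94.0.0.0/8 -> H1 at depth 8
  Q 18.61.253.96: descend 00010010001111011111110101100000 ; hops seen [H2,H2,H1,H4] ; pick H4
  Q 18.61.189.96: descend 00010010001111011 ; hops seen [H2,H2] ; pick H2
  - 18.60.0.0/15 clear@15
  Q 191.94.0.211: descend 1011111101011110 ; hops seen [H1] ; pick H1
  add 0.0.0.0/2 -> H1 at depth 2
  add 191.94.32.0/20 -> H0 at depth 20
  Q 191.94.0.0: descend 101111110101111000 ; hops seen [H1] ; pick H1
  add 191.94.44.0/24 -> H1 at depth 24
  add 94.89.83.21/32 -> H4 at depth 32
  - 94.89.83.0/24 clear@24
  - 18.61.253.96/32 clear@32
  Q 18.61.253.96: descend 00010010001111011111110101100000 ; hops seen [H1,H2,H1] ; pick H1
  add 191.0.0.0/8 -> H4 at depth 8
  Q 3.177.154.85: descend 000 ; hops seen [H1] ; pick H1
  add 94.89.0.0/16 -> H1 at depth 16
  Q 193.192.46.156: descend 1 ; hops seen [∅] ; pick no-route
  add 0.0.0.0/0 -> H0 at depth 0
  Q 94.89.83.21: descend 01011110010110010101001100010101 ; hops seen [H0,H1,H1,H4] ; pick H4
  add 94.89.83.16/28 -> H2 at depth 28
  - 94.89.83.16/28 clear@28
  Q 94.0.0.215: descend 010111100 ; hops seen [H0,H1] ; pick H1
  Q 191.94.44.30: descend 101111110101111000101100 ; hops seen [H0,H4,H1,H0,H1] ; pick H1
  - 18.61.253.96/28 clear@28
  Q 18.61.0.38: descend 0001001000111101 ; hops seen [H0,H1,H2] ; pick H2
  Q 94.89.83.21: descend 01011110010110010101001100010101 ; hops seen [H0,H1,H1,H4] ; pick H4
  - 0.0.0.0/2 clear@2
  - 191.94.44.0/24 clear@24

== LOOKUPS ==
["H2","H2","H1","H4","H2","H1","H1","H1","H1","no-route","H4","H1","H1","H2","H4"]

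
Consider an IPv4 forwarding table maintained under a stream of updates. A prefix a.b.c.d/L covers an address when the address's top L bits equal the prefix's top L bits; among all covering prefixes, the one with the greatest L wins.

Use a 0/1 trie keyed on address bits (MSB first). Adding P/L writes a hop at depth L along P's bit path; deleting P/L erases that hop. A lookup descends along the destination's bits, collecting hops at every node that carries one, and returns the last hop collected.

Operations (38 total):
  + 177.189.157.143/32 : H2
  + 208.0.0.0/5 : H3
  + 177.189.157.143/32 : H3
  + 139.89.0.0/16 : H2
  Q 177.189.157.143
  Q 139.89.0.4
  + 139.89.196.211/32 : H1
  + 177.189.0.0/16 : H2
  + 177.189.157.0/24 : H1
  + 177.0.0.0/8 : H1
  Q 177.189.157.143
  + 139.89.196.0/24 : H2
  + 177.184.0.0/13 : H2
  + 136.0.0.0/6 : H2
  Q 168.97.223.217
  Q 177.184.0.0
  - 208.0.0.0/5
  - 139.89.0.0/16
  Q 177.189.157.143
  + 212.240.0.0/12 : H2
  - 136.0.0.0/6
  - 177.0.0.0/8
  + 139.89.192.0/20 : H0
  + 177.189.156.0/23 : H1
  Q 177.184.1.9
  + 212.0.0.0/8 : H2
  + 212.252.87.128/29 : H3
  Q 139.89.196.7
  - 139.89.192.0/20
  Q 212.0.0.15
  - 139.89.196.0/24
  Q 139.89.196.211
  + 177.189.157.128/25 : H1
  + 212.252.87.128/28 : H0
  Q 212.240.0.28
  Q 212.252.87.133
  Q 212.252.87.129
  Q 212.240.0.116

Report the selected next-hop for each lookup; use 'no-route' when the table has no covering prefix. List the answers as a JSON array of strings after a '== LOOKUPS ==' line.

Process each operation:
  add 177.189.157.143/32 -> H2 at depth 32
  add 208.0.0.0/5 -> H3 at depth 5
  add 177.189.157.143/32 -> H3 at depth 32
  add 139.89.0.0/16 -> H2 at depth 16
  lookup 177.189.157.143: bits 10110001101111011001110110001111 walk d0:-→d1:-→d2:-→d3:-→d4:-→d5:-→d6:-→d7:-→d8:-→d9:-→d10:-→d11:-→d12:-→d13:-→d14:-→d15:-→d16:-→d17:-→d18:-→d19:-→d20:-→d21:-→d22:-→d23:-→d24:-→d25:-→d26:-→d27:-→d28:-→d29:-→d30:-→d31:-→d32:H3 -> H3
  lookup 139.89.0.4: bits 1000101101011001 walk d0:-→d1:-→d2:-→d3:-→d4:-→d5:-→d6:-→d7:-→d8:-→d9:-→d10:-→d11:-→d12:-→d13:-→d14:-→d15:-→d16:H2 -> H2
  add 139.89.196.211/32 -> H1 at depth 32
  add 177.189.0.0/16 -> H2 at depth 16
  add 177.189.157.0/24 -> H1 at depth 24
  add 177.0.0.0/8 -> H1 at depth 8
  lookup 177.189.157.143: bits 10110001101111011001110110001111 walk d0:-→d1:-→d2:-→d3:-→d4:-→d5:-→d6:-→d7:-→d8:H1→d9:-→d10:-→d11:-→d12:-→d13:-→d14:-→d15:-→d16:H2→d17:-→d18:-→d19:-→d20:-→d21:-→d22:-→d23:-→d24:H1→d25:-→d26:-→d27:-→d28:-→d29:-→d30:-→d31:-→d32:H3 -> H3
  add 139.89.196.0/24 -> H2 at depth 24
  add 177.184.0.0/13 -> H2 at depth 13
  add 136.0.0.0/6 -> H2 at depth 6
  lookup 168.97.223.217: bits 101 walk d0:-→d1:-→d2:-→d3:- -> no-route
  lookup 177.184.0.0: bits 1011000110111 walk d0:-→d1:-→d2:-→d3:-→d4:-→d5:-→d6:-→d7:-→d8:H1→d9:-→d10:-→d11:-→d12:-→d13:H2 -> H2
  del 208.0.0.0/5 (clear depth 5)
  del 139.89.0.0/16 (clear depth 16)
  lookup 177.189.157.143: bits 10110001101111011001110110001111 walk d0:-→d1:-→d2:-→d3:-→d4:-→d5:-→d6:-→d7:-→d8:H1→d9:-→d10:-→d11:-→d12:-→d13:H2→d14:-→d15:-→d16:H2→d17:-→d18:-→d19:-→d20:-→d21:-→d22:-→d23:-→d24:H1→d25:-→d26:-→d27:-→d28:-→d29:-→d30:-→d31:-→d32:H3 -> H3
  add 212.240.0.0/12 -> H2 at depth 12
  del 136.0.0.0/6 (clear depth 6)
  del 177.0.0.0/8 (clear depth 8)
  add 139.89.192.0/20 -> H0 at depth 20
  add 177.189.156.0/23 -> H1 at depth 23
  lookup 177.184.1.9: bits 1011000110111 walk d0:-→d1:-→d2:-→d3:-→d4:-→d5:-→d6:-→d7:-→d8:-→d9:-→d10:-→d11:-→d12:-→d13:H2 -> H2
  add 212.0.0.0/8 -> H2 at depth 8
  add 212.252.87.128/29 -> H3 at depth 29
  lookup 139.89.196.7: bits 100010110101100111000100 walk d0:-→d1:-→d2:-→d3:-→d4:-→d5:-→d6:-→d7:-→d8:-→d9:-→d10:-→d11:-→d12:-→d13:-→d14:-→d15:-→d16:-→d17:-→d18:-→d19:-→d20:H0→d21:-→d22:-→d23:-→d24:H2 -> H2
  del 139.89.192.0/20 (clear depth 20)
  lookup 212.0.0.15: bits 11010100 walk d0:-→d1:-→d2:-→d3:-→d4:-→d5:-→d6:-→d7:-→d8:H2 -> H2
  del 139.89.196.0/24 (clear depth 24)
  lookup 139.89.196.211: bits 10001011010110011100010011010011 walk d0:-→d1:-→d2:-→d3:-→d4:-→d5:-→d6:-→d7:-→d8:-→d9:-→d10:-→d11:-→d12:-→d13:-→d14:-→d15:-→d16:-→d17:-→d18:-→d19:-→d20:-→d21:-→d22:-→d23:-→d24:-→d25:-→d26:-→d27:-→d28:-→d29:-→d30:-→d31:-→d32:H1 -> H1
  add 177.189.157.128/25 -> H1 at depth 25
  add 212.252.87.128/28 -> H0 at depth 28
  lookup 212.240.0.28: bits 110101001111 walk d0:-→d1:-→d2:-→d3:-→d4:-→d5:-→d6:-→d7:-→d8:H2→d9:-→d10:-→d11:-→d12:H2 -> H2
  lookup 212.252.87.133: bits 11010100111111000101011110000 walk d0:-→d1:-→d2:-→d3:-→d4:-→d5:-→d6:-→d7:-→d8:H2→d9:-→d10:-→d11:-→d12:H2→d13:-→d14:-→d15:-→d16:-→d17:-→d18:-→d19:-→d20:-→d21:-→d22:-→d23:-→d24:-→d25:-→d26:-→d27:-→d28:H0→d29:H3 -> H3
  lookup 212.252.87.129: bits 11010100111111000101011110000 walk d0:-→d1:-→d2:-→d3:-→d4:-→d5:-→d6:-→d7:-→d8:H2→d9:-→d10:-→d11:-→d12:H2→d13:-→d14:-→d15:-→d16:-→d17:-→d18:-→d19:-→d20:-→d21:-→d22:-→d23:-→d24:-→d25:-→d26:-→d27:-→d28:H0→d29:H3 -> H3
  lookup 212.240.0.116: bits 110101001111 walk d0:-→d1:-→d2:-→d3:-→d4:-→d5:-→d6:-→d7:-→d8:H2→d9:-→d10:-→d11:-→d12:H2 -> H2

== LOOKUPS ==
["H3","H2","H3","no-route","H2","H3","H2","H2","H2","H1","H2","H3","H3","H2"]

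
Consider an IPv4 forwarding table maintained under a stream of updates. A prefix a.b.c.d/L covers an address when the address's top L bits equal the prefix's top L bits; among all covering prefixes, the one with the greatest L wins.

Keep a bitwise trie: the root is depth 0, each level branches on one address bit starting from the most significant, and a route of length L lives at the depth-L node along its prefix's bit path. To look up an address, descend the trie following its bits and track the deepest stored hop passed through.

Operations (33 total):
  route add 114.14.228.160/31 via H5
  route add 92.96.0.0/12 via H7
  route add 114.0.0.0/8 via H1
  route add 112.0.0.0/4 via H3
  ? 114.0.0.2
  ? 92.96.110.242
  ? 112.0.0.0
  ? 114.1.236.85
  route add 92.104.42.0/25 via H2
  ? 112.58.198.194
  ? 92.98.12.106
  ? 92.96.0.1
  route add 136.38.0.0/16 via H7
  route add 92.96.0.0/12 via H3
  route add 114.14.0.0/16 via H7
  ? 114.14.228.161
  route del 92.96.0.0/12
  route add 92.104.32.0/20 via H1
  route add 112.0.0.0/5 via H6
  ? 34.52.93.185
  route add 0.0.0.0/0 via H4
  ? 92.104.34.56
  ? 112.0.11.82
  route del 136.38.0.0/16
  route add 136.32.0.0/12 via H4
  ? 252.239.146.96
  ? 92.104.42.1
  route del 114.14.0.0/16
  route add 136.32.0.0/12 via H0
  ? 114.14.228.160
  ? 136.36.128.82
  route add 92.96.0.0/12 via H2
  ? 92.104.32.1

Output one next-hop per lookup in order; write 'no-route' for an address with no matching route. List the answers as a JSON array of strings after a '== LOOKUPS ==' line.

Trace:
  add 114.14.228.160/31 -> H5 at depth 31
  add 92.96.0.0/12 -> H7 at depth 12
  add 114.0.0.0/8 -> H1 at depth 8
  add 112.0.0.0/4 -> H3 at depth 4
  lookup 114.0.0.2: bits 011100100000 walk d0:-→d1:-→d2:-→d3:-→d4:H3→d5:-→d6:-→d7:-→d8:H1→d9:-→d10:-→d11:-→d12:- -> H1
  lookup 92.96.110.242: bits 010111000110 walk d0:-→d1:-→d2:-→d3:-→d4:-→d5:-→d6:-→d7:-→d8:-→d9:-→d10:-→d11:-→d12:H7 -> H7
  lookup 112.0.0.0: bits 011100 walk d0:-→d1:-→d2:-→d3:-→d4:H3→d5:-→d6:- -> H3
  lookup 114.1.236.85: bits 011100100000 walk d0:-→d1:-→d2:-→d3:-→d4:H3→d5:-→d6:-→d7:-→d8:H1→d9:-→d10:-→d11:-→d12:- -> H1
  add 92.104.42.0/25 -> H2 at depth 25
  lookup 112.58.198.194: bits 011100 walk d0:-→d1:-→d2:-→d3:-→d4:H3→d5:-→d6:- -> H3
  lookup 92.98.12.106: bits 010111000110 walk d0:-→d1:-→d2:-→d3:-→d4:-→d5:-→d6:-→d7:-→d8:-→d9:-→d10:-→d11:-→d12:H7 -> H7
  lookup 92.96.0.1: bits 010111000110 walk d0:-→d1:-→d2:-→d3:-→d4:-→d5:-→d6:-→d7:-→d8:-→d9:-→d10:-→d11:-→d12:H7 -> H7
  add 136.38.0.0/16 -> H7 at depth 16
  add 92.96.0.0/12 -> H3 at depth 12
  add 114.14.0.0/16 -> H7 at depth 16
  lookup 114.14.228.161: bits 0111001000001110111001001010000 walk d0:-→d1:-→d2:-→d3:-→d4:H3→d5:-→d6:-→d7:-→d8:H1→d9:-→d10:-→d11:-→d12:-→d13:-→d14:-→d15:-→d16:H7→d17:-→d18:-→d19:-→d20:-→d21:-→d22:-→d23:-→d24:-→d25:-→d26:-→d27:-→d28:-→d29:-→d30:-→d31:H5 -> H5
  - 92.96.0.0/12 clear@12
  add 92.104.32.0/20 -> H1 at depth 20
  add 112.0.0.0/5 -> H6 at depth 5
  lookup 34.52.93.185: bits 0 walk d0:-→d1:- -> no-route
  add 0.0.0.0/0 -> H4 at depth 0
  lookup 92.104.34.56: bits 01011100011010000010 walk d0:H4→d1:-→d2:-→d3:-→d4:-→d5:-→d6:-→d7:-→d8:-→d9:-→d10:-→d11:-→d12:-→d13:-→d14:-→d15:-→d16:-→d17:-→d18:-→d19:-→d20:H1 -> H1
  lookup 112.0.11.82: bits 011100 walk d0:H4→d1:-→d2:-→d3:-→d4:H3→d5:H6→d6:- -> H6
  - 136.38.0.0/16 clear@16
  add 136.32.0.0/12 -> H4 at depth 12
  lookup 252.239.146.96: bits 1 walk d0:H4→d1:- -> H4
  lookup 92.104.42.1: bits 0101110001101000001010100 walk d0:H4→d1:-→d2:-→d3:-→d4:-→d5:-→d6:-→d7:-→d8:-→d9:-→d10:-→d11:-→d12:-→d13:-→d14:-→d15:-→d16:-→d17:-→d18:-→d19:-→d20:H1→d21:-→d22:-→d23:-→d24:-→d25:H2 -> H2
  - 114.14.0.0/16 clear@16
  add 136.32.0.0/12 -> H0 at depth 12
  lookup 114.14.228.160: bits 0111001000001110111001001010000 walk d0:H4→d1:-→d2:-→d3:-→d4:H3→d5:H6→d6:-→d7:-→d8:H1→d9:-→d10:-→d11:-→d12:-→d13:-→d14:-→d15:-→d16:-→d17:-→d18:-→d19:-→d20:-→d21:-→d22:-→d23:-→d24:-→d25:-→d26:-→d27:-→d28:-→d29:-→d30:-→d31:H5 -> H5
  lookup 136.36.128.82: bits 10001000001001 walk d0:H4→d1:-→d2:-→d3:-→d4:-→d5:-→d6:-→d7:-→d8:-→d9:-→d10:-→d11:-→d12:H0→d13:-→d14:- -> H0
  add 92.96.0.0/12 -> H2 at depth 12
  lookup 92.104.32.1: bits 01011100011010000010 walk d0:H4→d1:-→d2:-→d3:-→d4:-→d5:-→d6:-→d7:-→d8:-→d9:-→d10:-→d11:-→d12:H2→d13:-→d14:-→d15:-→d16:-→d17:-→d18:-→d19:-→d20:H1 -> H1

== LOOKUPS ==
["H1","H7","H3","H1","H3","H7","H7","H5","no-route","H1","H6","H4","H2","H5","H0","H1"]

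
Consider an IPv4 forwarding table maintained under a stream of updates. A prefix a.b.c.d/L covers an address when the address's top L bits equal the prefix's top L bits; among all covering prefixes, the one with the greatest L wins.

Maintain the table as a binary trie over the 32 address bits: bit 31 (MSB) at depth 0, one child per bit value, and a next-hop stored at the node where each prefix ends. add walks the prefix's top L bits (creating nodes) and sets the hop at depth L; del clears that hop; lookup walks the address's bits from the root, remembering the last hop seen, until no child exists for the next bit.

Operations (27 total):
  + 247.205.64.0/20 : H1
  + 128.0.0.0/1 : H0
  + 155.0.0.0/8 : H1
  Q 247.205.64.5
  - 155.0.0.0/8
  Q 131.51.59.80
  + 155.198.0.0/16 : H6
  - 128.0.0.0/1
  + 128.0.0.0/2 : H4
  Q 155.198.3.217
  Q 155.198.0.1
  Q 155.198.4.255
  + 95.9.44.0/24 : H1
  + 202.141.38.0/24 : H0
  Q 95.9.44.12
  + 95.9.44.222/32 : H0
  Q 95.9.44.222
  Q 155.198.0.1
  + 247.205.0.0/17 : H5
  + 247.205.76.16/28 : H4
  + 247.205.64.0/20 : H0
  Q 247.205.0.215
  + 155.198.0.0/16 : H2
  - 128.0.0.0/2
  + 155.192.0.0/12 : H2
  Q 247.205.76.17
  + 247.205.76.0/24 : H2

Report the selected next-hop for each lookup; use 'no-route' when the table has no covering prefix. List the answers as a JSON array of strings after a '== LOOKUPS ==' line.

Trace:
  + 247.205.64.0/20 (H1) depth=20
  + 128.0.0.0/1 (H0) depth=1
  + 155.0.0.0/8 (H1) depth=8
  ? 247.205.64.5  path d0:-→d1:H0→d2:-→d3:-→d4:-→d5:-→d6:-→d7:-→d8:-→d9:-→d10:-→d11:-→d12:-→d13:-→d14:-→d15:-→d16:-→d17:-→d18:-→d19:-→d20:H1  best=H1
  - 155.0.0.0/8 clear@8
  ? 131.51.59.80  path d0:-→d1:H0→d2:-→d3:-  best=H0
  + 155.198.0.0/16 (H6) depth=16
  - 128.0.0.0/1 clear@1
  + 128.0.0.0/2 (H4) depth=2
  ? 155.198.3.217  path d0:-→d1:-→d2:H4→d3:-→d4:-→d5:-→d6:-→d7:-→d8:-→d9:-→d10:-→d11:-→d12:-→d13:-→d14:-→d15:-→d16:H6  best=H6
  ? 155.198.0.1  path d0:-→d1:-→d2:H4→d3:-→d4:-→d5:-→d6:-→d7:-→d8:-→d9:-→d10:-→d11:-→d12:-→d13:-→d14:-→d15:-→d16:H6  best=H6
  ? 155.198.4.255  path d0:-→d1:-→d2:H4→d3:-→d4:-→d5:-→d6:-→d7:-→d8:-→d9:-→d10:-→d11:-→d12:-→d13:-→d14:-→d15:-→d16:H6  best=H6
  + 95.9.44.0/24 (H1) depth=24
  + 202.141.38.0/24 (H0) depth=24
  ? 95.9.44.12  path d0:-→d1:-→d2:-→d3:-→d4:-→d5:-→d6:-→d7:-→d8:-→d9:-→d10:-→d11:-→d12:-→d13:-→d14:-→d15:-→d16:-→d17:-→d18:-→d19:-→d20:-→d21:-→d22:-→d23:-→d24:H1  best=H1
  + 95.9.44.222/32 (H0) depth=32
  ? 95.9.44.222  path d0:-→d1:-→d2:-→d3:-→d4:-→d5:-→d6:-→d7:-→d8:-→d9:-→d10:-→d11:-→d12:-→d13:-→d14:-→d15:-→d16:-→d17:-→d18:-→d19:-→d20:-→d21:-→d22:-→d23:-→d24:H1→d25:-→d26:-→d27:-→d28:-→d29:-→d30:-→d31:-→d32:H0  best=H0
  ? 155.198.0.1  path d0:-→d1:-→d2:H4→d3:-→d4:-→d5:-→d6:-→d7:-→d8:-→d9:-→d10:-→d11:-→d12:-→d13:-→d14:-→d15:-→d16:H6  best=H6
  + 247.205.0.0/17 (H5) depth=17
  + 247.205.76.16/28 (H4) depth=28
  + 247.205.64.0/20 (H0) depth=20
  ? 247.205.0.215  path d0:-→d1:-→d2:-→d3:-→d4:-→d5:-→d6:-→d7:-→d8:-→d9:-→d10:-→d11:-→d12:-→d13:-→d14:-→d15:-→d16:-→d17:H5  best=H5
  + 155.198.0.0/16 (H2) depth=16
  - 128.0.0.0/2 clear@2
  + 155.192.0.0/12 (H2) depth=12
  ? 247.205.76.17  path d0:-→d1:-→d2:-→d3:-→d4:-→d5:-→d6:-→d7:-→d8:-→d9:-→d10:-→d11:-→d12:-→d13:-→d14:-→d15:-→d16:-→d17:H5→d18:-→d19:-→d20:H0→d21:-→d22:-→d23:-→d24:-→d25:-→d26:-→d27:-→d28:H4  best=H4
  + 247.205.76.0/24 (H2) depth=24

== LOOKUPS ==
["H1","H0","H6","H6","H6","H1","H0","H6","H5","H4"]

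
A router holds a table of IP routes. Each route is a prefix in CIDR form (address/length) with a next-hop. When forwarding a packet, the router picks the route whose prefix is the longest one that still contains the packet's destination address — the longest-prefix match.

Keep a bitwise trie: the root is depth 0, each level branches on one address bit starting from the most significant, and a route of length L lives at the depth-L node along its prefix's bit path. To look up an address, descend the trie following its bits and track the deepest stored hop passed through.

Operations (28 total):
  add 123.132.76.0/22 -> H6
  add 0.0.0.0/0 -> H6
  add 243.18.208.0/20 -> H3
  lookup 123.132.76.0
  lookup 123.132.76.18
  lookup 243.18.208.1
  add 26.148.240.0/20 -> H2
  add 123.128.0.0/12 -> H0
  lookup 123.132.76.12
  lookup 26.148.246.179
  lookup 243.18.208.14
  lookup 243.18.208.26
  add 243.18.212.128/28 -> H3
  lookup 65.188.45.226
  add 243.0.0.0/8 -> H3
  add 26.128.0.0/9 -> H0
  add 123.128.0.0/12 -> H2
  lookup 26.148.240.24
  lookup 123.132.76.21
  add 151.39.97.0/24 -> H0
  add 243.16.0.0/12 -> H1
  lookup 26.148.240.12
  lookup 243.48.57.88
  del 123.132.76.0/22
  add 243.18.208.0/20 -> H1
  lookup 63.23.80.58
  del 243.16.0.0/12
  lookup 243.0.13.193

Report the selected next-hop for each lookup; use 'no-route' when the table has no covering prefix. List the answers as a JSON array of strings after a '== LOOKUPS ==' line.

Process each operation:
  add 123.132.76.0/22 -> H6 at depth 22
  add 0.0.0.0/0 -> H6 at depth 0
  add 243.18.208.0/20 -> H3 at depth 20
  ? 123.132.76.0  path d0:H6→d1:-→d2:-→d3:-→d4:-→d5:-→d6:-→d7:-→d8:-→d9:-→d10:-→d11:-→d12:-→d13:-→d14:-→d15:-→d16:-→d17:-→d18:-→d19:-→d20:-→d21:-→d22:H6  best=H6
  ? 123.132.76.18  path d0:H6→d1:-→d2:-→d3:-→d4:-→d5:-→d6:-→d7:-→d8:-→d9:-→d10:-→d11:-→d12:-→d13:-→d14:-→d15:-→d16:-→d17:-→d18:-→d19:-→d20:-→d21:-→d22:H6  best=H6
  ? 243.18.208.1  path d0:H6→d1:-→d2:-→d3:-→d4:-→d5:-→d6:-→d7:-→d8:-→d9:-→d10:-→d11:-→d12:-→d13:-→d14:-→d15:-→d16:-→d17:-→d18:-→d19:-→d20:H3  best=H3
  add 26.148.240.0/20 -> H2 at depth 20
  add 123.128.0.0/12 -> H0 at depth 12
  ? 123.132.76.12  path d0:H6→d1:-→d2:-→d3:-→d4:-→d5:-→d6:-→d7:-→d8:-→d9:-→d10:-→d11:-→d12:H0→d13:-→d14:-→d15:-→d16:-→d17:-→d18:-→d19:-→d20:-→d21:-→d22:H6  best=H6
  ? 26.148.246.179  path d0:H6→d1:-→d2:-→d3:-→d4:-→d5:-→d6:-→d7:-→d8:-→d9:-→d10:-→d11:-→d12:-→d13:-→d14:-→d15:-→d16:-→d17:-→d18:-→d19:-→d20:H2  best=H2
  ? 243.18.208.14  path d0:H6→d1:-→d2:-→d3:-→d4:-→d5:-→d6:-→d7:-→d8:-→d9:-→d10:-→d11:-→d12:-→d13:-→d14:-→d15:-→d16:-→d17:-→d18:-→d19:-→d20:H3  best=H3
  ? 243.18.208.26  path d0:H6→d1:-→d2:-→d3:-→d4:-→d5:-→d6:-→d7:-→d8:-→d9:-→d10:-→d11:-→d12:-→d13:-→d14:-→d15:-→d16:-→d17:-→d18:-→d19:-→d20:H3  best=H3
  add 243.18.212.128/28 -> H3 at depth 28
  ? 65.188.45.226  path d0:H6→d1:-→d2:-  best=H6
  add 243.0.0.0/8 -> H3 at depth 8
  add 26.128.0.0/9 -> H0 at depth 9
  add 123.128.0.0/12 -> H2 at depth 12
  ? 26.148.240.24  path d0:H6→d1:-→d2:-→d3:-→d4:-→d5:-→d6:-→d7:-→d8:-→d9:H0→d10:-→d11:-→d12:-→d13:-→d14:-→d15:-→d16:-→d17:-→d18:-→d19:-→d20:H2  best=H2
  ? 123.132.76.21  path d0:H6→d1:-→d2:-→d3:-→d4:-→d5:-→d6:-→d7:-→d8:-→d9:-→d10:-→d11:-→d12:H2→d13:-→d14:-→d15:-→d16:-→d17:-→d18:-→d19:-→d20:-→d21:-→d22:H6  best=H6
  add 151.39.97.0/24 -> H0 at depth 24
  add 243.16.0.0/12 -> H1 at depth 12
  ? 26.148.240.12  path d0:H6→d1:-→d2:-→d3:-→d4:-→d5:-→d6:-→d7:-→d8:-→d9:H0→d10:-→d11:-→d12:-→d13:-→d14:-→d15:-→d16:-→d17:-→d18:-→d19:-→d20:H2  best=H2
  ? 243.48.57.88  path d0:H6→d1:-→d2:-→d3:-→d4:-→d5:-→d6:-→d7:-→d8:H3→d9:-→d10:-  best=H3
  - 123.132.76.0/22 clear@22
  add 243.18.208.0/20 -> H1 at depth 20
  ? 63.23.80.58  path d0:H6→d1:-→d2:-  best=H6
  - 243.16.0.0/12 clear@12
  ? 243.0.13.193  path d0:H6→d1:-→d2:-→d3:-→d4:-→d5:-→d6:-→d7:-→d8:H3→d9:-→d10:-→d11:-  best=H3

== LOOKUPS ==
["H6","H6","H3","H6","H2","H3","H3","H6","H2","H6","H2","H3","H6","H3"]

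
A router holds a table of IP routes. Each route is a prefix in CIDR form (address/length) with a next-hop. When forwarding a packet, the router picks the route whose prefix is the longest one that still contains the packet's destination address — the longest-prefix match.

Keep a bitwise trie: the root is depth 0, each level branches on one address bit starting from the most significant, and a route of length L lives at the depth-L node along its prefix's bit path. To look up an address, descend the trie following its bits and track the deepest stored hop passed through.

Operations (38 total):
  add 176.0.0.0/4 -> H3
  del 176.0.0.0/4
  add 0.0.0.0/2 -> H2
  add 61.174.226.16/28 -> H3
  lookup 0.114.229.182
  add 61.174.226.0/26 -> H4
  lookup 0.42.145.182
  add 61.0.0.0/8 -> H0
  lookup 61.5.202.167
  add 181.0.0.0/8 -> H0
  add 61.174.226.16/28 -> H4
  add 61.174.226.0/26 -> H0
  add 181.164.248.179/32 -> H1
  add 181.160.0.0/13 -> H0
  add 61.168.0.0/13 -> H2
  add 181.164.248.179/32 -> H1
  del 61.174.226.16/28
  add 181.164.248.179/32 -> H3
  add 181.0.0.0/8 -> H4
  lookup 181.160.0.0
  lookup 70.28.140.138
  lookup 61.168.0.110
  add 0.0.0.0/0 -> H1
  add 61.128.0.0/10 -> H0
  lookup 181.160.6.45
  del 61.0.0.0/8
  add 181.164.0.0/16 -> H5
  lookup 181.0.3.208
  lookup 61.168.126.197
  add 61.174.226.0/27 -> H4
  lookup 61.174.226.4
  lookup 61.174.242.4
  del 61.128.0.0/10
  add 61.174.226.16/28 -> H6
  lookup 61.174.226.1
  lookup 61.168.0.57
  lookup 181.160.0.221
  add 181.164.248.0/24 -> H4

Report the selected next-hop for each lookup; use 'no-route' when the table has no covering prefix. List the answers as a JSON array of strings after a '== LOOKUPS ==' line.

Process each operation:
  add 176.0.0.0/4 -> H3 at depth 4
  - 176.0.0.0/4 clear@4
  add 0.0.0.0/2 -> H2 at depth 2
  add 61.174.226.16/28 -> H3 at depth 28
  ? 0.114.229.182  path d0:-→d1:-→d2:H2  best=H2
  add 61.174.226.0/26 -> H4 at depth 26
  ? 0.42.145.182  path d0:-→d1:-→d2:H2  best=H2
  add 61.0.0.0/8 -> H0 at depth 8
  ? 61.5.202.167  path d0:-→d1:-→d2:H2→d3:-→d4:-→d5:-→d6:-→d7:-→d8:H0  best=H0
  add 181.0.0.0/8 -> H0 at depth 8
  add 61.174.226.16/28 -> H4 at depth 28
  add 61.174.226.0/26 -> H0 at depth 26
  add 181.164.248.179/32 -> H1 at depth 32
  add 181.160.0.0/13 -> H0 at depth 13
  add 61.168.0.0/13 -> H2 at depth 13
  add 181.164.248.179/32 -> H1 at depth 32
  - 61.174.226.16/28 clear@28
  add 181.164.248.179/32 -> H3 at depth 32
  add 181.0.0.0/8 -> H4 at depth 8
  ? 181.160.0.0  path d0:-→d1:-→d2:-→d3:-→d4:-→d5:-→d6:-→d7:-→d8:H4→d9:-→d10:-→d11:-→d12:-→d13:H0  best=H0
  ? 70.28.140.138  path d0:-→d1:-  best=no-route
  ? 61.168.0.110  path d0:-→d1:-→d2:H2→d3:-→d4:-→d5:-→d6:-→d7:-→d8:H0→d9:-→d10:-→d11:-→d12:-→d13:H2  best=H2
  add 0.0.0.0/0 -> H1 at depth 0
  add 61.128.0.0/10 -> H0 at depth 10
  ? 181.160.6.45  path d0:H1→d1:-→d2:-→d3:-→d4:-→d5:-→d6:-→d7:-→d8:H4→d9:-→d10:-→d11:-→d12:-→d13:H0  best=H0
  - 61.0.0.0/8 clear@8
  add 181.164.0.0/16 -> H5 at depth 16
  ? 181.0.3.208  path d0:H1→d1:-→d2:-→d3:-→d4:-→d5:-→d6:-→d7:-→d8:H4  best=H4
  ? 61.168.126.197  path d0:H1→d1:-→d2:H2→d3:-→d4:-→d5:-→d6:-→d7:-→d8:-→d9:-→d10:H0→d11:-→d12:-→d13:H2  best=H2
  add 61.174.226.0/27 -> H4 at depth 27
  ? 61.174.226.4  path d0:H1→d1:-→d2:H2→d3:-→d4:-→d5:-→d6:-→d7:-→d8:-→d9:-→d10:H0→d11:-→d12:-→d13:H2→d14:-→d15:-→d16:-→d17:-→d18:-→d19:-→d20:-→d21:-→d22:-→d23:-→d24:-→d25:-→d26:H0→d27:H4  best=H4
  ? 61.174.242.4  path d0:H1→d1:-→d2:H2→d3:-→d4:-→d5:-→d6:-→d7:-→d8:-→d9:-→d10:H0→d11:-→d12:-→d13:H2→d14:-→d15:-→d16:-→d17:-→d18:-→d19:-  best=H2
  - 61.128.0.0/10 clear@10
  add 61.174.226.16/28 -> H6 at depth 28
  ? 61.174.226.1  path d0:H1→d1:-→d2:H2→d3:-→d4:-→d5:-→d6:-→d7:-→d8:-→d9:-→d10:-→d11:-→d12:-→d13:H2→d14:-→d15:-→d16:-→d17:-→d18:-→d19:-→d20:-→d21:-→d22:-→d23:-→d24:-→d25:-→d26:H0→d27:H4  best=H4
  ? 61.168.0.57  path d0:H1→d1:-→d2:H2→d3:-→d4:-→d5:-→d6:-→d7:-→d8:-→d9:-→d10:-→d11:-→d12:-→d13:H2  best=H2
  ? 181.160.0.221  path d0:H1→d1:-→d2:-→d3:-→d4:-→d5:-→d6:-→d7:-→d8:H4→d9:-→d10:-→d11:-→d12:-→d13:H0  best=H0
  add 181.164.248.0/24 -> H4 at depth 24

== LOOKUPS ==
["H2","H2","H0","H0","no-route","H2","H0","H4","H2","H4","H2","H4","H2","H0"]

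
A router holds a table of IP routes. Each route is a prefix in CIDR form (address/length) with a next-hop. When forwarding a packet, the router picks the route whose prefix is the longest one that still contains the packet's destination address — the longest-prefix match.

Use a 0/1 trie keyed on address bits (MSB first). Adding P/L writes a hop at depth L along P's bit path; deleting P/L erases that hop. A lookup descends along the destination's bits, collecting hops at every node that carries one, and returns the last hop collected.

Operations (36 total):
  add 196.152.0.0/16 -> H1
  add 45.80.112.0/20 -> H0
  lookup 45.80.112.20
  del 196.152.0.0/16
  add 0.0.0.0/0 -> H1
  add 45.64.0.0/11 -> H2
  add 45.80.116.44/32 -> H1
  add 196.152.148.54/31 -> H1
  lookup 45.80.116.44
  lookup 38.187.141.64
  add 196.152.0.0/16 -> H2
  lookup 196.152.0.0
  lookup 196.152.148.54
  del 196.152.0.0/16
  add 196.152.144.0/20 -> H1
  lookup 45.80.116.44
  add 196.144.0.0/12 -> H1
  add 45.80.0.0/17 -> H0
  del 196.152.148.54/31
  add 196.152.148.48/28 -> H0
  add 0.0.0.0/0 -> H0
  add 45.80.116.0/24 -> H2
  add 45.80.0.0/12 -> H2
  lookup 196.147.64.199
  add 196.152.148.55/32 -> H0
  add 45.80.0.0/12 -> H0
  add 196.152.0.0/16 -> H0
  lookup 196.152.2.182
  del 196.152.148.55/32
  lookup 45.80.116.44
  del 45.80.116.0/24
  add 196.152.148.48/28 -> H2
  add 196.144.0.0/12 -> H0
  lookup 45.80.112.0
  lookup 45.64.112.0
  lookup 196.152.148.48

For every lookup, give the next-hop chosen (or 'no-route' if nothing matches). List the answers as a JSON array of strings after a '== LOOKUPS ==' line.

Trace:
  add 196.152.0.0/16 -> H1 at depth 16
  add 45.80.112.0/20 -> H0 at depth 20
  lookup 45.80.112.20: bits 00101101010100000111 walk d0:-→d1:-→d2:-→d3:-→d4:-→d5:-→d6:-→d7:-→d8:-→d9:-→d10:-→d11:-→d12:-→d13:-→d14:-→d15:-→d16:-→d17:-→d18:-→d19:-→d20:H0 -> H0
  - 196.152.0.0/16 clear@16
  add 0.0.0.0/0 -> H1 at depth 0
  add 45.64.0.0/11 -> H2 at depth 11
  add 45.80.116.44/32 -> H1 at depth 32
  add 196.152.148.54/31 -> H1 at depth 31
  lookup 45.80.116.44: bits 00101101010100000111010000101100 walk d0:H1→d1:-→d2:-→d3:-→d4:-→d5:-→d6:-→d7:-→d8:-→d9:-→d10:-→d11:H2→d12:-→d13:-→d14:-→d15:-→d16:-→d17:-→d18:-→d19:-→d20:H0→d21:-→d22:-→d23:-→d24:-→d25:-→d26:-→d27:-→d28:-→d29:-→d30:-→d31:-→d32:H1 -> H1
  lookup 38.187.141.64: bits 0010 walk d0:H1→d1:-→d2:-→d3:-→d4:- -> H1
  add 196.152.0.0/16 -> H2 at depth 16
  lookup 196.152.0.0: bits 1100010010011000 walk d0:H1→d1:-→d2:-→d3:-→d4:-→d5:-→d6:-→d7:-→d8:-→d9:-→d10:-→d11:-→d12:-→d13:-→d14:-→d15:-→d16:H2 -> H2
  lookup 196.152.148.54: bits 1100010010011000100101000011011 walk d0:H1→d1:-→d2:-→d3:-→d4:-→d5:-→d6:-→d7:-→d8:-→d9:-→d10:-→d11:-→d12:-→d13:-→d14:-→d15:-→d16:H2→d17:-→d18:-→d19:-→d20:-→d21:-→d22:-→d23:-→d24:-→d25:-→d26:-→d27:-→d28:-→d29:-→d30:-→d31:H1 -> H1
  - 196.152.0.0/16 clear@16
  add 196.152.144.0/20 -> H1 at depth 20
  lookup 45.80.116.44: bits 00101101010100000111010000101100 walk d0:H1→d1:-→d2:-→d3:-→d4:-→d5:-→d6:-→d7:-→d8:-→d9:-→d10:-→d11:H2→d12:-→d13:-→d14:-→d15:-→d16:-→d17:-→d18:-→d19:-→d20:H0→d21:-→d22:-→d23:-→d24:-→d25:-→d26:-→d27:-→d28:-→d29:-→d30:-→d31:-→d32:H1 -> H1
  add 196.144.0.0/12 -> H1 at depth 12
  add 45.80.0.0/17 -> H0 at depth 17
  - 196.152.148.54/31 clear@31
  add 196.152.148.48/28 -> H0 at depth 28
  add 0.0.0.0/0 -> H0 at depth 0
  add 45.80.116.0/24 -> H2 at depth 24
  add 45.80.0.0/12 -> H2 at depth 12
  lookup 196.147.64.199: bits 110001001001 walk d0:H0→d1:-→d2:-→d3:-→d4:-→d5:-→d6:-→d7:-→d8:-→d9:-→d10:-→d11:-→d12:H1 -> H1
  add 196.152.148.55/32 -> H0 at depth 32
  add 45.80.0.0/12 -> H0 at depth 12
  add 196.152.0.0/16 -> H0 at depth 16
  lookup 196.152.2.182: bits 1100010010011000 walk d0:H0→d1:-→d2:-→d3:-→d4:-→d5:-→d6:-→d7:-→d8:-→d9:-→d10:-→d11:-→d12:H1→d13:-→d14:-→d15:-→d16:H0 -> H0
  - 196.152.148.55/32 clear@32
  lookup 45.80.116.44: bits 00101101010100000111010000101100 walk d0:H0→d1:-→d2:-→d3:-→d4:-→d5:-→d6:-→d7:-→d8:-→d9:-→d10:-→d11:H2→d12:H0→d13:-→d14:-→d15:-→d16:-→d17:H0→d18:-→d19:-→d20:H0→d21:-→d22:-→d23:-→d24:H2→d25:-→d26:-→d27:-→d28:-→d29:-→d30:-→d31:-→d32:H1 -> H1
  - 45.80.116.0/24 clear@24
  add 196.152.148.48/28 -> H2 at depth 28
  add 196.144.0.0/12 -> H0 at depth 12
  lookup 45.80.112.0: bits 001011010101000001110 walk d0:H0→d1:-→d2:-→d3:-→d4:-→d5:-→d6:-→d7:-→d8:-→d9:-→d10:-→d11:H2→d12:H0→d13:-→d14:-→d15:-→d16:-→d17:H0→d18:-→d19:-→d20:H0→d21:- -> H0
  lookup 45.64.112.0: bits 00101101010 walk d0:H0→d1:-→d2:-→d3:-→d4:-→d5:-→d6:-→d7:-→d8:-→d9:-→d10:-→d11:H2 -> H2
  lookup 196.152.148.48: bits 11000100100110001001010000110 walk d0:H0→d1:-→d2:-→d3:-→d4:-→d5:-→d6:-→d7:-→d8:-→d9:-→d10:-→d11:-→d12:H0→d13:-→d14:-→d15:-→d16:H0→d17:-→d18:-→d19:-→d20:H1→d21:-→d22:-→d23:-→d24:-→d25:-→d26:-→d27:-→d28:H2→d29:- -> H2

== LOOKUPS ==
["H0","H1","H1","H2","H1","H1","H1","H0","H1","H0","H2","H2"]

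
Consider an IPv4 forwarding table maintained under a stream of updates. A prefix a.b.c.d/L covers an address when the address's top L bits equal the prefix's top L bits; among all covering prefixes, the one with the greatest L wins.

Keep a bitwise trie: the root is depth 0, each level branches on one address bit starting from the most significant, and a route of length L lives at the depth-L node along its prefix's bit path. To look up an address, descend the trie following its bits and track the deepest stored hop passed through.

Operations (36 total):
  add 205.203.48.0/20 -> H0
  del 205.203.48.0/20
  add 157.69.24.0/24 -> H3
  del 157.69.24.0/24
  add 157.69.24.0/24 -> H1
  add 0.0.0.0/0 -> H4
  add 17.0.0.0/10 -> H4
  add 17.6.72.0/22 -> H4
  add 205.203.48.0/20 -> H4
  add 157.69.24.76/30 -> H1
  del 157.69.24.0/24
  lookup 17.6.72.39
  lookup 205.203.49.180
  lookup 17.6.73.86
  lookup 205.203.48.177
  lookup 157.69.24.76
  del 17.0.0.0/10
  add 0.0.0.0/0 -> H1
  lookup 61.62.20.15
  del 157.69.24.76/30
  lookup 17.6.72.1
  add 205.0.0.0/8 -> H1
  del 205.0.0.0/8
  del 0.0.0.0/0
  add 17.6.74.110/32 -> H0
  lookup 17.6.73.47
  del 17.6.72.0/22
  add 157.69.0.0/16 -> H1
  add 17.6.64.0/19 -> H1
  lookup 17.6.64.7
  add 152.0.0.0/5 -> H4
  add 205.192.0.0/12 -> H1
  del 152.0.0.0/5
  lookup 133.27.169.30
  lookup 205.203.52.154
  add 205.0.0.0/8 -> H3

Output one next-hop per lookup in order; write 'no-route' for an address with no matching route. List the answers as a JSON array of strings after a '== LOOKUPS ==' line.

Apply in order:
  add 205.203.48.0/20 -> H0 at depth 20
  - 205.203.48.0/20 clear@20
  add 157.69.24.0/24 -> H3 at depth 24
  - 157.69.24.0/24 clear@24
  add 157.69.24.0/24 -> H1 at depth 24
  add 0.0.0.0/0 -> H4 at depth 0
  add 17.0.0.0/10 -> H4 at depth 10
  add 17.6.72.0/22 -> H4 at depth 22
  add 205.203.48.0/20 -> H4 at depth 20
  add 157.69.24.76/30 -> H1 at depth 30
  - 157.69.24.0/24 clear@24
  ? 17.6.72.39  path d0:H4→d1:-→d2:-→d3:-→d4:-→d5:-→d6:-→d7:-→d8:-→d9:-→d10:H4→d11:-→d12:-→d13:-→d14:-→d15:-→d16:-→d17:-→d18:-→d19:-→d20:-→d21:-→d22:H4  best=H4
  ? 205.203.49.180  path d0:H4→d1:-→d2:-→d3:-→d4:-→d5:-→d6:-→d7:-→d8:-→d9:-→d10:-→d11:-→d12:-→d13:-→d14:-→d15:-→d16:-→d17:-→d18:-→d19:-→d20:H4  best=H4
  ? 17.6.73.86  path d0:H4→d1:-→d2:-→d3:-→d4:-→d5:-→d6:-→d7:-→d8:-→d9:-→d10:H4→d11:-→d12:-→d13:-→d14:-→d15:-→d16:-→d17:-→d18:-→d19:-→d20:-→d21:-→d22:H4  best=H4
  ? 205.203.48.177  path d0:H4→d1:-→d2:-→d3:-→d4:-→d5:-→d6:-→d7:-→d8:-→d9:-→d10:-→d11:-→d12:-→d13:-→d14:-→d15:-→d16:-→d17:-→d18:-→d19:-→d20:H4  best=H4
  ? 157.69.24.76  path d0:H4→d1:-→d2:-→d3:-→d4:-→d5:-→d6:-→d7:-→d8:-→d9:-→d10:-→d11:-→d12:-→d13:-→d14:-→d15:-→d16:-→d17:-→d18:-→d19:-→d20:-→d21:-→d22:-→d23:-→d24:-→d25:-→d26:-→d27:-→d28:-→d29:-→d30:H1  best=H1
  - 17.0.0.0/10 clear@10
  add 0.0.0.0/0 -> H1 at depth 0
  ? 61.62.20.15  path d0:H1→d1:-→d2:-  best=H1
  - 157.69.24.76/30 clear@30
  ? 17.6.72.1  path d0:H1→d1:-→d2:-→d3:-→d4:-→d5:-→d6:-→d7:-→d8:-→d9:-→d10:-→d11:-→d12:-→d13:-→d14:-→d15:-→d16:-→d17:-→d18:-→d19:-→d20:-→d21:-→d22:H4  best=H4
  add 205.0.0.0/8 -> H1 at depth 8
  - 205.0.0.0/8 clear@8
  - 0.0.0.0/0 clear@0
  add 17.6.74.110/32 -> H0 at depth 32
  ? 17.6.73.47  path d0:-→d1:-→d2:-→d3:-→d4:-→d5:-→d6:-→d7:-→d8:-→d9:-→d10:-→d11:-→d12:-→d13:-→d14:-→d15:-→d16:-→d17:-→d18:-→d19:-→d20:-→d21:-→d22:H4  best=H4
  - 17.6.72.0/22 clear@22
  add 157.69.0.0/16 -> H1 at depth 16
  add 17.6.64.0/19 -> H1 at depth 19
  ? 17.6.64.7  path d0:-→d1:-→d2:-→d3:-→d4:-→d5:-→d6:-→d7:-→d8:-→d9:-→d10:-→d11:-→d12:-→d13:-→d14:-→d15:-→d16:-→d17:-→d18:-→d19:H1→d20:-  best=H1
  add 152.0.0.0/5 -> H4 at depth 5
  add 205.192.0.0/12 -> H1 at depth 12
  - 152.0.0.0/5 clear@5
  ? 133.27.169.30  path d0:-→d1:-→d2:-→d3:-  best=no-route
  ? 205.203.52.154  path d0:-→d1:-→d2:-→d3:-→d4:-→d5:-→d6:-→d7:-→d8:-→d9:-→d10:-→d11:-→d12:H1→d13:-→d14:-→d15:-→d16:-→d17:-→d18:-→d19:-→d20:H4  best=H4
  add 205.0.0.0/8 -> H3 at depth 8

== LOOKUPS ==
["H4","H4","H4","H4","H1","H1","H4","H4","H1","no-route","H4"]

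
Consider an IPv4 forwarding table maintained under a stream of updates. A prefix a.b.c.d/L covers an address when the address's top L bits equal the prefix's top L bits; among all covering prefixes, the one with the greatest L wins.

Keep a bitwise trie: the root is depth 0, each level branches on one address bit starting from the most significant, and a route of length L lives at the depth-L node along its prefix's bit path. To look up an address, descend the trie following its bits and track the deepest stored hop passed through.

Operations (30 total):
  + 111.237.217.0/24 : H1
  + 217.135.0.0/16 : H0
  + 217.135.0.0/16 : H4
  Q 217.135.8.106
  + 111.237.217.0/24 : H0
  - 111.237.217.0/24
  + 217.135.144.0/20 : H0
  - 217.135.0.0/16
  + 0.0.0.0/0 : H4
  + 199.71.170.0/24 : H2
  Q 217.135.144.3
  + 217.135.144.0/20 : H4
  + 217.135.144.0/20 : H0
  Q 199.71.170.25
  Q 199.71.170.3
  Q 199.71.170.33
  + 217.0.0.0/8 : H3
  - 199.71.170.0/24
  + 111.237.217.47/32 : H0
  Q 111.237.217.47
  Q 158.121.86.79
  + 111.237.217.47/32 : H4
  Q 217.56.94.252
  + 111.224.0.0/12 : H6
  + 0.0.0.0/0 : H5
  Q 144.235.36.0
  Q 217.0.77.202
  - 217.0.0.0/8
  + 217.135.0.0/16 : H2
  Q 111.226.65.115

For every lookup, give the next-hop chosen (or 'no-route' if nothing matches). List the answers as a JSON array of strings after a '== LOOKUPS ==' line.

Apply in order:
  + 111.237.217.0/24 (H1) depth=24
  + 217.135.0.0/16 (H0) depth=16
  + 217.135.0.0/16 (H4) depth=16
  ? 217.135.8.106  path d0:-→d1:-→d2:-→d3:-→d4:-→d5:-→d6:-→d7:-→d8:-→d9:-→d10:-→d11:-→d12:-→d13:-→d14:-→d15:-→d16:H4  best=H4
  + 111.237.217.0/24 (H0) depth=24
  del 111.237.217.0/24 (clear depth 24)
  + 217.135.144.0/20 (H0) depth=20
  del 217.135.0.0/16 (clear depth 16)
  + 0.0.0.0/0 (H4) depth=0
  + 199.71.170.0/24 (H2) depth=24
  ? 217.135.144.3  path d0:H4→d1:-→d2:-→d3:-→d4:-→d5:-→d6:-→d7:-→d8:-→d9:-→d10:-→d11:-→d12:-→d13:-→d14:-→d15:-→d16:-→d17:-→d18:-→d19:-→d20:H0  best=H0
  + 217.135.144.0/20 (H4) depth=20
  + 217.135.144.0/20 (H0) depth=20
  ? 199.71.170.25  path d0:H4→d1:-→d2:-→d3:-→d4:-→d5:-→d6:-→d7:-→d8:-→d9:-→d10:-→d11:-→d12:-→d13:-→d14:-→d15:-→d16:-→d17:-→d18:-→d19:-→d20:-→d21:-→d22:-→d23:-→d24:H2  best=H2
  ? 199.71.170.3  path d0:H4→d1:-→d2:-→d3:-→d4:-→d5:-→d6:-→d7:-→d8:-→d9:-→d10:-→d11:-→d12:-→d13:-→d14:-→d15:-→d16:-→d17:-→d18:-→d19:-→d20:-→d21:-→d22:-→d23:-→d24:H2  best=H2
  ? 199.71.170.33  path d0:H4→d1:-→d2:-→d3:-→d4:-→d5:-→d6:-→d7:-→d8:-→d9:-→d10:-→d11:-→d12:-→d13:-→d14:-→d15:-→d16:-→d17:-→d18:-→d19:-→d20:-→d21:-→d22:-→d23:-→d24:H2  best=H2
  + 217.0.0.0/8 (H3) depth=8
  del 199.71.170.0/24 (clear depth 24)
  + 111.237.217.47/32 (H0) depth=32
  ? 111.237.217.47  path d0:H4→d1:-→d2:-→d3:-→d4:-→d5:-→d6:-→d7:-→d8:-→d9:-→d10:-→d11:-→d12:-→d13:-→d14:-→d15:-→d16:-→d17:-→d18:-→d19:-→d20:-→d21:-→d22:-→d23:-→d24:-→d25:-→d26:-→d27:-→d28:-→d29:-→d30:-→d31:-→d32:H0  best=H0
  ? 158.121.86.79  path d0:H4→d1:-  best=H4
  + 111.237.217.47/32 (H4) depth=32
  ? 217.56.94.252  path d0:H4→d1:-→d2:-→d3:-→d4:-→d5:-→d6:-→d7:-→d8:H3  best=H3
  + 111.224.0.0/12 (H6) depth=12
  + 0.0.0.0/0 (H5) depth=0
  ? 144.235.36.0  path d0:H5→d1:-  best=H5
  ? 217.0.77.202  path d0:H5→d1:-→d2:-→d3:-→d4:-→d5:-→d6:-→d7:-→d8:H3  best=H3
  del 217.0.0.0/8 (clear depth 8)
  + 217.135.0.0/16 (H2) depth=16
  ? 111.226.65.115  path d0:H5→d1:-→d2:-→d3:-→d4:-→d5:-→d6:-→d7:-→d8:-→d9:-→d10:-→d11:-→d12:H6  best=H6

== LOOKUPS ==
["H4","H0","H2","H2","H2","H0","H4","H3","H5","H3","H6"]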